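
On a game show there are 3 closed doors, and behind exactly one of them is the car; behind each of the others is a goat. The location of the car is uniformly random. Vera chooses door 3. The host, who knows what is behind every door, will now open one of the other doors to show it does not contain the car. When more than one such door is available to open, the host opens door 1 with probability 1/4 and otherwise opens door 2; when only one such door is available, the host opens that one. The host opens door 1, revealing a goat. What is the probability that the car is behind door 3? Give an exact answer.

1/5

Apply Bayes' rule, conditioning on where the car actually is.
If it is behind door 1 (prior 1/3): the host opened door 1, so this case is ruled out; weight (1/3)·0 = 0.
If it is behind door 2 (prior 1/3): only door 1 is available, probability 1; weight (1/3)·1 = 1/3.
If it is behind door 3 (prior 1/3): door 1 is available, opened with probability 1/4; weight (1/3)·(1/4) = 1/12.
The weights sum to 5/12.
So P(the car behind door 3 | the host opened door 1) = (1/12) / (5/12) = 1/5.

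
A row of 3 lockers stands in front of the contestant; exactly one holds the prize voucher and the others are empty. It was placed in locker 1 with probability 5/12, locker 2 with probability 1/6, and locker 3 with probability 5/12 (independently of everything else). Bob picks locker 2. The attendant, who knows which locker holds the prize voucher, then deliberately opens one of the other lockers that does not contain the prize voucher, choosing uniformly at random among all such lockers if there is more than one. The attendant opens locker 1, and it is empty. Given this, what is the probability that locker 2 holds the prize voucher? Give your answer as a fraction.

Apply Bayes' rule, conditioning on where the prize voucher actually is.
If it is in locker 1 (prior 5/12): the attendant opened locker 1, so this case is ruled out; weight (5/12)·0 = 0.
If it is in locker 2 (prior 1/6): the attendant has 2 equally likely choices, so probability 1/2; weight (1/6)·(1/2) = 1/12.
If it is in locker 3 (prior 5/12): the attendant has no choice, probability 1; weight (5/12)·1 = 5/12.
The weights sum to 1/2.
So P(the prize voucher in locker 2 | the attendant opened locker 1) = (1/12) / (1/2) = 1/6.

1/6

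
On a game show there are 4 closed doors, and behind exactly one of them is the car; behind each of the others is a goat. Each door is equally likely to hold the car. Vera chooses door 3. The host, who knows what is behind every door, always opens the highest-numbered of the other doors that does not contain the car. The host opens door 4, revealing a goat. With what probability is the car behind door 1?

1/3

Consider each possible location of the car in turn.
If it is behind any of doors 1, 2, and 3 (prior 1/4 each): door 4 is the highest-numbered option available, probability 1; weight (1/4)·1 = 1/4 each.
If it is behind door 4 (prior 1/4): the host opened door 4, so this case is ruled out; weight (1/4)·0 = 0.
The weights sum to 3/4.
So P(the car behind door 1 | the host opened door 4) = (1/4) / (3/4) = 1/3.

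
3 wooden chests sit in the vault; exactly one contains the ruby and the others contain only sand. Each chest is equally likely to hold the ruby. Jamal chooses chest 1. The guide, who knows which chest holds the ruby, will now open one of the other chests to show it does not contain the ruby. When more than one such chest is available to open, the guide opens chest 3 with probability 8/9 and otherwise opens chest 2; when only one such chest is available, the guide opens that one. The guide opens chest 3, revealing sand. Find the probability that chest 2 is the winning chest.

Apply Bayes' rule, conditioning on where the ruby actually is.
If it is in chest 1 (prior 1/3): chest 3 is available, opened with probability 8/9; weight (1/3)·(8/9) = 8/27.
If it is in chest 2 (prior 1/3): only chest 3 is available, probability 1; weight (1/3)·1 = 1/3.
If it is in chest 3 (prior 1/3): the guide opened chest 3, so this case is ruled out; weight (1/3)·0 = 0.
The weights sum to 17/27.
So P(the ruby in chest 2 | the guide opened chest 3) = (1/3) / (17/27) = 9/17.

9/17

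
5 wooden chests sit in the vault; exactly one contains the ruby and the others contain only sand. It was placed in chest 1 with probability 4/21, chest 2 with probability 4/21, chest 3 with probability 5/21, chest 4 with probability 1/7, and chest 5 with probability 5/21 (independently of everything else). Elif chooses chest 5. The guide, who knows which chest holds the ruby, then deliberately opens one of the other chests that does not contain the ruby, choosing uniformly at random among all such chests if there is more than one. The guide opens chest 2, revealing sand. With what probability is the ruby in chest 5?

Condition on the true location of the ruby.
If it is in chest 1 (prior 4/21): the guide has 3 equally likely choices, so probability 1/3; weight (4/21)·(1/3) = 4/63.
If it is in chest 2 (prior 4/21): the guide opened chest 2, so this case is ruled out; weight (4/21)·0 = 0.
If it is in chest 3 (prior 5/21): the guide has 3 equally likely choices, so probability 1/3; weight (5/21)·(1/3) = 5/63.
If it is in chest 4 (prior 1/7): the guide has 3 equally likely choices, so probability 1/3; weight (1/7)·(1/3) = 1/21.
If it is in chest 5 (prior 5/21): the guide has 4 equally likely choices, so probability 1/4; weight (5/21)·(1/4) = 5/84.
The weights sum to 1/4.
So P(the ruby in chest 5 | the guide opened chest 2) = (5/84) / (1/4) = 5/21.

5/21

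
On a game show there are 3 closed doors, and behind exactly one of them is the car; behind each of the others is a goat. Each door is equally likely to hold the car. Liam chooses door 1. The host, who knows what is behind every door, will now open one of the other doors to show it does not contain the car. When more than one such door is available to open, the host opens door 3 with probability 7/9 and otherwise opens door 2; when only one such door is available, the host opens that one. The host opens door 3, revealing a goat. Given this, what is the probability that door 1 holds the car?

7/16

Apply Bayes' rule, conditioning on where the car actually is.
If it is behind door 1 (prior 1/3): door 3 is available, opened with probability 7/9; weight (1/3)·(7/9) = 7/27.
If it is behind door 2 (prior 1/3): only door 3 is available, probability 1; weight (1/3)·1 = 1/3.
If it is behind door 3 (prior 1/3): the host opened door 3, so this case is ruled out; weight (1/3)·0 = 0.
The weights sum to 16/27.
So P(the car behind door 1 | the host opened door 3) = (7/27) / (16/27) = 7/16.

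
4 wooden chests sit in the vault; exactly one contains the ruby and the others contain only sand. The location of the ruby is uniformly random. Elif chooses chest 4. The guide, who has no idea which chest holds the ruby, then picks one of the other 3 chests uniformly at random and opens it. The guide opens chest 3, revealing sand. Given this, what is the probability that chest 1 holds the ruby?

Consider each possible location of the ruby in turn.
If it is in any of chests 1, 2, and 4 (prior 1/4 each): the guide picks chest 3 with probability 1/3 regardless, and it is not the prize; weight (1/4)·(1/3) = 1/12 each.
If it is in chest 3 (prior 1/4): the guide opened chest 3, so this case is ruled out; weight (1/4)·0 = 0.
The weights sum to 1/4.
So P(the ruby in chest 1 | the guide opened chest 3) = (1/12) / (1/4) = 1/3.

1/3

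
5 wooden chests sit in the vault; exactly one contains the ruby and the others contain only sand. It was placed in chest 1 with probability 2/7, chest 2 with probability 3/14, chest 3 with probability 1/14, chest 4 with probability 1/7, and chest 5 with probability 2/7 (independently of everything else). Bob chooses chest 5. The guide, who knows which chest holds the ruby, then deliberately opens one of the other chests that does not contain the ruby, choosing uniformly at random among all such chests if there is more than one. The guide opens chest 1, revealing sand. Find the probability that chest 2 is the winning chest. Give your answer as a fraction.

1/3

Condition on the true location of the ruby.
If it is in chest 1 (prior 2/7): the guide opened chest 1, so this case is ruled out; weight (2/7)·0 = 0.
If it is in chest 2 (prior 3/14): the guide has 3 equally likely choices, so probability 1/3; weight (3/14)·(1/3) = 1/14.
If it is in chest 3 (prior 1/14): the guide has 3 equally likely choices, so probability 1/3; weight (1/14)·(1/3) = 1/42.
If it is in chest 4 (prior 1/7): the guide has 3 equally likely choices, so probability 1/3; weight (1/7)·(1/3) = 1/21.
If it is in chest 5 (prior 2/7): the guide has 4 equally likely choices, so probability 1/4; weight (2/7)·(1/4) = 1/14.
The weights sum to 3/14.
So P(the ruby in chest 2 | the guide opened chest 1) = (1/14) / (3/14) = 1/3.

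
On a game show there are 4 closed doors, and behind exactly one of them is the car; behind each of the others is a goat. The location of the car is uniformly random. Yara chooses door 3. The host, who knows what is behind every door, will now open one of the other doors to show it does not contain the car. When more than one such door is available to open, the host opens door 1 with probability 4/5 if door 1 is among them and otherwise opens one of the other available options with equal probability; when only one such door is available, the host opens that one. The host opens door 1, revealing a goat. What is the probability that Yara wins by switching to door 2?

Apply Bayes' rule, conditioning on where the car actually is.
If it is behind door 1 (prior 1/4): the host opened door 1, so this case is ruled out; weight (1/4)·0 = 0.
If it is behind any of doors 2, 3, and 4 (prior 1/4 each): door 1 is available, opened with probability 4/5; weight (1/4)·(4/5) = 1/5 each.
The weights sum to 3/5.
So P(the car behind door 2 | the host opened door 1) = (1/5) / (3/5) = 1/3.

1/3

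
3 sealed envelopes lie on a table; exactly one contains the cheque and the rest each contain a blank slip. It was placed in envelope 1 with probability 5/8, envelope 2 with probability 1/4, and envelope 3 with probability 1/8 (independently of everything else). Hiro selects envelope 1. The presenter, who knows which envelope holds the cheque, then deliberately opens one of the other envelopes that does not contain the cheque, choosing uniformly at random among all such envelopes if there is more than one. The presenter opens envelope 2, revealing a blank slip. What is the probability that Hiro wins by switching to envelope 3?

Apply Bayes' rule, conditioning on where the cheque actually is.
If it is in envelope 1 (prior 5/8): the presenter has 2 equally likely choices, so probability 1/2; weight (5/8)·(1/2) = 5/16.
If it is in envelope 2 (prior 1/4): the presenter opened envelope 2, so this case is ruled out; weight (1/4)·0 = 0.
If it is in envelope 3 (prior 1/8): the presenter has no choice, probability 1; weight (1/8)·1 = 1/8.
The weights sum to 7/16.
So P(the cheque in envelope 3 | the presenter opened envelope 2) = (1/8) / (7/16) = 2/7.

2/7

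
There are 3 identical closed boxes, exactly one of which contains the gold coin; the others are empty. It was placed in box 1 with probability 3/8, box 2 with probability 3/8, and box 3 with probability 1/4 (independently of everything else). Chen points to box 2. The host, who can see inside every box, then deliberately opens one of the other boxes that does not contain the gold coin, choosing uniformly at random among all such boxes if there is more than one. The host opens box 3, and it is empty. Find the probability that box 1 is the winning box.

Condition on the true location of the gold coin.
If it is in box 1 (prior 3/8): the host has no choice, probability 1; weight (3/8)·1 = 3/8.
If it is in box 2 (prior 3/8): the host has 2 equally likely choices, so probability 1/2; weight (3/8)·(1/2) = 3/16.
If it is in box 3 (prior 1/4): the host opened box 3, so this case is ruled out; weight (1/4)·0 = 0.
The weights sum to 9/16.
So P(the gold coin in box 1 | the host opened box 3) = (3/8) / (9/16) = 2/3.

2/3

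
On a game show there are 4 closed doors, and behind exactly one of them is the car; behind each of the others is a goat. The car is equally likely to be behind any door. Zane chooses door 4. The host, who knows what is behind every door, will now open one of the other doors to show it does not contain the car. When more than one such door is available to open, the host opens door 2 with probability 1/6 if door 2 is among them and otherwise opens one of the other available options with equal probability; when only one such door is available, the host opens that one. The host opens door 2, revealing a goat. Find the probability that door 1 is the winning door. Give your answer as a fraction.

Apply Bayes' rule, conditioning on where the car actually is.
If it is behind any of doors 1, 3, and 4 (prior 1/4 each): door 2 is available, opened with probability 1/6; weight (1/4)·(1/6) = 1/24 each.
If it is behind door 2 (prior 1/4): the host opened door 2, so this case is ruled out; weight (1/4)·0 = 0.
The weights sum to 1/8.
So P(the car behind door 1 | the host opened door 2) = (1/24) / (1/8) = 1/3.

1/3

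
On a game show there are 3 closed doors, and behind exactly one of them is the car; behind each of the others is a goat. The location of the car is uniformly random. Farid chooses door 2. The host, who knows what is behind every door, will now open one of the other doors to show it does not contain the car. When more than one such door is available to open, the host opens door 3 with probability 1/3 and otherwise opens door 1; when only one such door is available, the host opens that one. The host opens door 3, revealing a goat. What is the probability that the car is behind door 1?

3/4

Consider each possible location of the car in turn.
If it is behind door 1 (prior 1/3): only door 3 is available, probability 1; weight (1/3)·1 = 1/3.
If it is behind door 2 (prior 1/3): door 3 is available, opened with probability 1/3; weight (1/3)·(1/3) = 1/9.
If it is behind door 3 (prior 1/3): the host opened door 3, so this case is ruled out; weight (1/3)·0 = 0.
The weights sum to 4/9.
So P(the car behind door 1 | the host opened door 3) = (1/3) / (4/9) = 3/4.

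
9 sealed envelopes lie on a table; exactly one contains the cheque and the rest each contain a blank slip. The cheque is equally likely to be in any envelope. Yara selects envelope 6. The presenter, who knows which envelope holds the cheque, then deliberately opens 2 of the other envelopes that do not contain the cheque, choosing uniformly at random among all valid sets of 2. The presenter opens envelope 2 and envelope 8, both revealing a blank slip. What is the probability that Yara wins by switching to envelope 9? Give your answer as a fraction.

Apply Bayes' rule, conditioning on where the cheque actually is.
If it is in any of envelopes 1, 3, 4, 5, 7, and 9 (prior 1/9 each): the presenter has 21 equally likely choices, so probability 1/21; weight (1/9)·(1/21) = 1/189 each.
If it is in either of envelopes 2 and 8 (prior 1/9 each): that envelope was opened and seen not to hold the prize — ruled out; weight (1/9)·0 = 0 each.
If it is in envelope 6 (prior 1/9): the presenter has 28 equally likely choices, so probability 1/28; weight (1/9)·(1/28) = 1/252.
The weights sum to 1/28.
So P(the cheque in envelope 9 | the presenter opened envelope 2 and envelope 8) = (1/189) / (1/28) = 4/27.

4/27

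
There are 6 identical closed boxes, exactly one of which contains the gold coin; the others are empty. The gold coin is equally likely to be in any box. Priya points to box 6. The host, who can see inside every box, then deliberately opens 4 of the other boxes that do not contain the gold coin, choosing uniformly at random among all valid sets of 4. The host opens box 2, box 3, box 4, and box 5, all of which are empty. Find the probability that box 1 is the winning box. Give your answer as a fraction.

Consider each possible location of the gold coin in turn.
If it is in box 1 (prior 1/6): the host has no choice, probability 1; weight (1/6)·1 = 1/6.
If it is in any of boxes 2, 3, 4, and 5 (prior 1/6 each): that box was opened and seen not to hold the prize — ruled out; weight (1/6)·0 = 0 each.
If it is in box 6 (prior 1/6): the host has 5 equally likely choices, so probability 1/5; weight (1/6)·(1/5) = 1/30.
The weights sum to 1/5.
So P(the gold coin in box 1 | the host opened box 2, box 3, box 4, and box 5) = (1/6) / (1/5) = 5/6.

5/6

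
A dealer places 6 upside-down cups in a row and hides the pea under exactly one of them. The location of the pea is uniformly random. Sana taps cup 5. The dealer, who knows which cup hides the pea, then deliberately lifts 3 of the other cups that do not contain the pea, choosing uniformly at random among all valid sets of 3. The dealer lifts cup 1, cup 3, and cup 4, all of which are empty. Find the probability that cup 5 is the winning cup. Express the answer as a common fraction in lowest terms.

1/6

Consider each possible location of the pea in turn.
If it is under any of cups 1, 3, and 4 (prior 1/6 each): that cup was opened and seen not to hold the prize — ruled out; weight (1/6)·0 = 0 each.
If it is under either of cups 2 and 6 (prior 1/6 each): the dealer has 4 equally likely choices, so probability 1/4; weight (1/6)·(1/4) = 1/24 each.
If it is under cup 5 (prior 1/6): the dealer has 10 equally likely choices, so probability 1/10; weight (1/6)·(1/10) = 1/60.
The weights sum to 1/10.
So P(the pea under cup 5 | the dealer opened cup 1, cup 3, and cup 4) = (1/60) / (1/10) = 1/6.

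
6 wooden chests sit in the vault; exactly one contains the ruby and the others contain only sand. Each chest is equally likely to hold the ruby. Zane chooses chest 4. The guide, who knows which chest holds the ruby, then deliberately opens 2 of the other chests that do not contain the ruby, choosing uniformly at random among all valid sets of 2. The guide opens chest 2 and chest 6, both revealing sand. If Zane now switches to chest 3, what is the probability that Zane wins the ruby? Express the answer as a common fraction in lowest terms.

Consider each possible location of the ruby in turn.
If it is in any of chests 1, 3, and 5 (prior 1/6 each): the guide has 6 equally likely choices, so probability 1/6; weight (1/6)·(1/6) = 1/36 each.
If it is in either of chests 2 and 6 (prior 1/6 each): that chest was opened and seen not to hold the prize — ruled out; weight (1/6)·0 = 0 each.
If it is in chest 4 (prior 1/6): the guide has 10 equally likely choices, so probability 1/10; weight (1/6)·(1/10) = 1/60.
The weights sum to 1/10.
So P(the ruby in chest 3 | the guide opened chest 2 and chest 6) = (1/36) / (1/10) = 5/18.

5/18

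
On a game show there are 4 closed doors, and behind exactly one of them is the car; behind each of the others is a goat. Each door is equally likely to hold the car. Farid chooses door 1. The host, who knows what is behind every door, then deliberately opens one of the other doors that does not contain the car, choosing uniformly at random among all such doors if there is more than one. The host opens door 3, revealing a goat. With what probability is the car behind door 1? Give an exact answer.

1/4

Consider each possible location of the car in turn.
If it is behind door 1 (prior 1/4): the host has 3 equally likely choices, so probability 1/3; weight (1/4)·(1/3) = 1/12.
If it is behind either of doors 2 and 4 (prior 1/4 each): the host has 2 equally likely choices, so probability 1/2; weight (1/4)·(1/2) = 1/8 each.
If it is behind door 3 (prior 1/4): the host opened door 3, so this case is ruled out; weight (1/4)·0 = 0.
The weights sum to 1/3.
So P(the car behind door 1 | the host opened door 3) = (1/12) / (1/3) = 1/4.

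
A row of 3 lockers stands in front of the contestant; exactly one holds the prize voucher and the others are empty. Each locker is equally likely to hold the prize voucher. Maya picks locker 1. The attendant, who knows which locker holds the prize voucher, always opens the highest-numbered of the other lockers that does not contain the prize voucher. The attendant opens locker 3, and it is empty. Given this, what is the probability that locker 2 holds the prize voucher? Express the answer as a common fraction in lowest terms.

1/2

Apply Bayes' rule, conditioning on where the prize voucher actually is.
If it is in either of lockers 1 and 2 (prior 1/3 each): locker 3 is the highest-numbered option available, probability 1; weight (1/3)·1 = 1/3 each.
If it is in locker 3 (prior 1/3): the attendant opened locker 3, so this case is ruled out; weight (1/3)·0 = 0.
The weights sum to 2/3.
So P(the prize voucher in locker 2 | the attendant opened locker 3) = (1/3) / (2/3) = 1/2.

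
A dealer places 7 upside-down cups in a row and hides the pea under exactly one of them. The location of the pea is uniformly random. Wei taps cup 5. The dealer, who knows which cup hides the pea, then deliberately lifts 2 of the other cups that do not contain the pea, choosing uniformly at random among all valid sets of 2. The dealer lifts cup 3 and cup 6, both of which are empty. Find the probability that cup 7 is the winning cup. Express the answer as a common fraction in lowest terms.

Condition on the true location of the pea.
If it is under any of cups 1, 2, 4, and 7 (prior 1/7 each): the dealer has 10 equally likely choices, so probability 1/10; weight (1/7)·(1/10) = 1/70 each.
If it is under either of cups 3 and 6 (prior 1/7 each): that cup was opened and seen not to hold the prize — ruled out; weight (1/7)·0 = 0 each.
If it is under cup 5 (prior 1/7): the dealer has 15 equally likely choices, so probability 1/15; weight (1/7)·(1/15) = 1/105.
The weights sum to 1/15.
So P(the pea under cup 7 | the dealer opened cup 3 and cup 6) = (1/70) / (1/15) = 3/14.

3/14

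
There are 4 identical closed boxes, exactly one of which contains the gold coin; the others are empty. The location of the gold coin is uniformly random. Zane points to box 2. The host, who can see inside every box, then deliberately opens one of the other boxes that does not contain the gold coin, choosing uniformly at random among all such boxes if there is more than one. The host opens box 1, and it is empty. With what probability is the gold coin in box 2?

1/4

Condition on the true location of the gold coin.
If it is in box 1 (prior 1/4): the host opened box 1, so this case is ruled out; weight (1/4)·0 = 0.
If it is in box 2 (prior 1/4): the host has 3 equally likely choices, so probability 1/3; weight (1/4)·(1/3) = 1/12.
If it is in either of boxes 3 and 4 (prior 1/4 each): the host has 2 equally likely choices, so probability 1/2; weight (1/4)·(1/2) = 1/8 each.
The weights sum to 1/3.
So P(the gold coin in box 2 | the host opened box 1) = (1/12) / (1/3) = 1/4.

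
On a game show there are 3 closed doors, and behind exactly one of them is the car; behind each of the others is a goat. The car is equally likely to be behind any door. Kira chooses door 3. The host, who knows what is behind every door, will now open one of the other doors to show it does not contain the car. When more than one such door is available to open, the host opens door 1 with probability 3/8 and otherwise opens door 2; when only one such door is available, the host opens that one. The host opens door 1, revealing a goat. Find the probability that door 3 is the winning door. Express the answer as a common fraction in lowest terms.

Consider each possible location of the car in turn.
If it is behind door 1 (prior 1/3): the host opened door 1, so this case is ruled out; weight (1/3)·0 = 0.
If it is behind door 2 (prior 1/3): only door 1 is available, probability 1; weight (1/3)·1 = 1/3.
If it is behind door 3 (prior 1/3): door 1 is available, opened with probability 3/8; weight (1/3)·(3/8) = 1/8.
The weights sum to 11/24.
So P(the car behind door 3 | the host opened door 1) = (1/8) / (11/24) = 3/11.

3/11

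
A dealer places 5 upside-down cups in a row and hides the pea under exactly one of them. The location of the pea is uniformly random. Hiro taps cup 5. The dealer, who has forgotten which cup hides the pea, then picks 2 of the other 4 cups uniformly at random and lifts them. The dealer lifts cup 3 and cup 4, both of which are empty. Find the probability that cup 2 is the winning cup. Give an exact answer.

Condition on the true location of the pea.
If it is under any of cups 1, 2, and 5 (prior 1/5 each): the dealer picks exactly this set with probability 1/6 regardless, and none is the prize; weight (1/5)·(1/6) = 1/30 each.
If it is under either of cups 3 and 4 (prior 1/5 each): that cup was opened and seen not to hold the prize — ruled out; weight (1/5)·0 = 0 each.
The weights sum to 1/10.
So P(the pea under cup 2 | the dealer opened cup 3 and cup 4) = (1/30) / (1/10) = 1/3.

1/3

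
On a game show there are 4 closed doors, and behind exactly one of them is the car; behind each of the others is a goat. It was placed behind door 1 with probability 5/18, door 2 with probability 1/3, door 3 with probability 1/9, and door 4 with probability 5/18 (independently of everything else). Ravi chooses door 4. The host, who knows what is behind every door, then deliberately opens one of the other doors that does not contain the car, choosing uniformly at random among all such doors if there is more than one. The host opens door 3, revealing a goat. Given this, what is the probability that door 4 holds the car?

Consider each possible location of the car in turn.
If it is behind door 1 (prior 5/18): the host has 2 equally likely choices, so probability 1/2; weight (5/18)·(1/2) = 5/36.
If it is behind door 2 (prior 1/3): the host has 2 equally likely choices, so probability 1/2; weight (1/3)·(1/2) = 1/6.
If it is behind door 3 (prior 1/9): the host opened door 3, so this case is ruled out; weight (1/9)·0 = 0.
If it is behind door 4 (prior 5/18): the host has 3 equally likely choices, so probability 1/3; weight (5/18)·(1/3) = 5/54.
The weights sum to 43/108.
So P(the car behind door 4 | the host opened door 3) = (5/54) / (43/108) = 10/43.

10/43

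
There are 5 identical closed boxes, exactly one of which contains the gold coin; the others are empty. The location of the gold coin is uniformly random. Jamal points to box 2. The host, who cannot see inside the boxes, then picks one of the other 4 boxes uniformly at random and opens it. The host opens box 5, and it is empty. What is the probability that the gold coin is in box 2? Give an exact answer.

Apply Bayes' rule, conditioning on where the gold coin actually is.
If it is in any of boxes 1, 2, 3, and 4 (prior 1/5 each): the host picks box 5 with probability 1/4 regardless, and it is not the prize; weight (1/5)·(1/4) = 1/20 each.
If it is in box 5 (prior 1/5): the host opened box 5, so this case is ruled out; weight (1/5)·0 = 0.
The weights sum to 1/5.
So P(the gold coin in box 2 | the host opened box 5) = (1/20) / (1/5) = 1/4.

1/4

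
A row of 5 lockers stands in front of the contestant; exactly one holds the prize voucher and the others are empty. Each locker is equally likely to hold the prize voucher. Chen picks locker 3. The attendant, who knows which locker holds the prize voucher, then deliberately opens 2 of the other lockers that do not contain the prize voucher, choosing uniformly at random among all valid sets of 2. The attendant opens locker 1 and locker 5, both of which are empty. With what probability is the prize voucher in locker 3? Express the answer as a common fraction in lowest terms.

1/5

Condition on the true location of the prize voucher.
If it is in either of lockers 1 and 5 (prior 1/5 each): that locker was opened and seen not to hold the prize — ruled out; weight (1/5)·0 = 0 each.
If it is in either of lockers 2 and 4 (prior 1/5 each): the attendant has 3 equally likely choices, so probability 1/3; weight (1/5)·(1/3) = 1/15 each.
If it is in locker 3 (prior 1/5): the attendant has 6 equally likely choices, so probability 1/6; weight (1/5)·(1/6) = 1/30.
The weights sum to 1/6.
So P(the prize voucher in locker 3 | the attendant opened locker 1 and locker 5) = (1/30) / (1/6) = 1/5.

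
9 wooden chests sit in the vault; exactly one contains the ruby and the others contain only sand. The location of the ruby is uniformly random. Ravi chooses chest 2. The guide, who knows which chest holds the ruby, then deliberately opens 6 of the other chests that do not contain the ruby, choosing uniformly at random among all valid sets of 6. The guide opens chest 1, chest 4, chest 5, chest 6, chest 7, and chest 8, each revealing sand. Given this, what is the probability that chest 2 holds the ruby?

Consider each possible location of the ruby in turn.
If it is in any of chests 1, 4, 5, 6, 7, and 8 (prior 1/9 each): that chest was opened and seen not to hold the prize — ruled out; weight (1/9)·0 = 0 each.
If it is in chest 2 (prior 1/9): the guide has 28 equally likely choices, so probability 1/28; weight (1/9)·(1/28) = 1/252.
If it is in either of chests 3 and 9 (prior 1/9 each): the guide has 7 equally likely choices, so probability 1/7; weight (1/9)·(1/7) = 1/63 each.
The weights sum to 1/28.
So P(the ruby in chest 2 | the guide opened chest 1, chest 4, chest 5, chest 6, chest 7, and chest 8) = (1/252) / (1/28) = 1/9.

1/9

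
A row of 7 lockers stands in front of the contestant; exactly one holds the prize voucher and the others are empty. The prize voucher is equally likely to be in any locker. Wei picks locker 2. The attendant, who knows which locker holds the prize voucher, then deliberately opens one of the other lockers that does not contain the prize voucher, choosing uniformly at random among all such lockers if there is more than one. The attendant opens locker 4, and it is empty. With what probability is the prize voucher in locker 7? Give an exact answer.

6/35

Consider each possible location of the prize voucher in turn.
If it is in any of lockers 1, 3, 5, 6, and 7 (prior 1/7 each): the attendant has 5 equally likely choices, so probability 1/5; weight (1/7)·(1/5) = 1/35 each.
If it is in locker 2 (prior 1/7): the attendant has 6 equally likely choices, so probability 1/6; weight (1/7)·(1/6) = 1/42.
If it is in locker 4 (prior 1/7): the attendant opened locker 4, so this case is ruled out; weight (1/7)·0 = 0.
The weights sum to 1/6.
So P(the prize voucher in locker 7 | the attendant opened locker 4) = (1/35) / (1/6) = 6/35.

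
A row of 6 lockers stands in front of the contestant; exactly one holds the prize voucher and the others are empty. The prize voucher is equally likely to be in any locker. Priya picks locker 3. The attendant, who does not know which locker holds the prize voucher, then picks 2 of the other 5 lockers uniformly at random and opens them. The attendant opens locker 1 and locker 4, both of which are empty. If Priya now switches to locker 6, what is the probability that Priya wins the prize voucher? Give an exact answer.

Condition on the true location of the prize voucher.
If it is in either of lockers 1 and 4 (prior 1/6 each): that locker was opened and seen not to hold the prize — ruled out; weight (1/6)·0 = 0 each.
If it is in any of lockers 2, 3, 5, and 6 (prior 1/6 each): the attendant picks exactly this set with probability 1/10 regardless, and none is the prize; weight (1/6)·(1/10) = 1/60 each.
The weights sum to 1/15.
So P(the prize voucher in locker 6 | the attendant opened locker 1 and locker 4) = (1/60) / (1/15) = 1/4.

1/4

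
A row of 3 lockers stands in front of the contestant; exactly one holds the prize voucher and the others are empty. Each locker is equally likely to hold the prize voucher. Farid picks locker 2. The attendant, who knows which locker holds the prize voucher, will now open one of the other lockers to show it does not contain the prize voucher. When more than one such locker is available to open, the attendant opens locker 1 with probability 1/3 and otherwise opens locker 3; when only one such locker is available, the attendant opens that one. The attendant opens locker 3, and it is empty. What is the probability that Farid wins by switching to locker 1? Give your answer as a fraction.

Condition on the true location of the prize voucher.
If it is in locker 1 (prior 1/3): only locker 3 is available, probability 1; weight (1/3)·1 = 1/3.
If it is in locker 2 (prior 1/3): locker 1 is available but not opened, probability 2/3; weight (1/3)·(2/3) = 2/9.
If it is in locker 3 (prior 1/3): the attendant opened locker 3, so this case is ruled out; weight (1/3)·0 = 0.
The weights sum to 5/9.
So P(the prize voucher in locker 1 | the attendant opened locker 3) = (1/3) / (5/9) = 3/5.

3/5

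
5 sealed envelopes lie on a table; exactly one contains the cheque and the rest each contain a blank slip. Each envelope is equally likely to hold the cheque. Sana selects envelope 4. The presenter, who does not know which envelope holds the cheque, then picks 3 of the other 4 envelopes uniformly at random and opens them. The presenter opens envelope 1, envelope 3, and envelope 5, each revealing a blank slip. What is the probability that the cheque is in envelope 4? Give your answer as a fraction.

1/2

Because the presenter chose which envelopes to open without knowing where the cheque is, the choice is independent of the prize location. Learning that none of the 3 opened envelopes holds the cheque simply rules out those 3 locations and leaves the remaining 2 envelopes still equally likely by symmetry.
So P(the cheque in envelope 4) = 1/2.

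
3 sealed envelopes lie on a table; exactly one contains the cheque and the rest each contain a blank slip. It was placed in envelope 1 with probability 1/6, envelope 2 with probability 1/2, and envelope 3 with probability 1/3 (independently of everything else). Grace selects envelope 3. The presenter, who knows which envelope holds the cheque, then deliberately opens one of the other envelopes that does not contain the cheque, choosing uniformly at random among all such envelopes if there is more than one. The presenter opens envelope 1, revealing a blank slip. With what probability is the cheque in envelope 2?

3/4

Condition on the true location of the cheque.
If it is in envelope 1 (prior 1/6): the presenter opened envelope 1, so this case is ruled out; weight (1/6)·0 = 0.
If it is in envelope 2 (prior 1/2): the presenter has no choice, probability 1; weight (1/2)·1 = 1/2.
If it is in envelope 3 (prior 1/3): the presenter has 2 equally likely choices, so probability 1/2; weight (1/3)·(1/2) = 1/6.
The weights sum to 2/3.
So P(the cheque in envelope 2 | the presenter opened envelope 1) = (1/2) / (2/3) = 3/4.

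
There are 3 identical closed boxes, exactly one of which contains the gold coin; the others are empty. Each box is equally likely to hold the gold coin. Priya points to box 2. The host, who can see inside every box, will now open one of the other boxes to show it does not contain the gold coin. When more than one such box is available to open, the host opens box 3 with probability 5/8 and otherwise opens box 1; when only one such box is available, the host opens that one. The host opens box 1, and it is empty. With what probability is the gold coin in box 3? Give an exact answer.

Condition on the true location of the gold coin.
If it is in box 1 (prior 1/3): the host opened box 1, so this case is ruled out; weight (1/3)·0 = 0.
If it is in box 2 (prior 1/3): box 3 is available but not opened, probability 3/8; weight (1/3)·(3/8) = 1/8.
If it is in box 3 (prior 1/3): only box 1 is available, probability 1; weight (1/3)·1 = 1/3.
The weights sum to 11/24.
So P(the gold coin in box 3 | the host opened box 1) = (1/3) / (11/24) = 8/11.

8/11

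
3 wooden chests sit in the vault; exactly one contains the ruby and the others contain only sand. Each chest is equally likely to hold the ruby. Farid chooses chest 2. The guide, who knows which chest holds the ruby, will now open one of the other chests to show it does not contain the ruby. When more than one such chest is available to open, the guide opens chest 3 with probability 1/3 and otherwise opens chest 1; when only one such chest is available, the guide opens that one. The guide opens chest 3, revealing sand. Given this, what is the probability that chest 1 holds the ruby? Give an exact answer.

3/4

Condition on the true location of the ruby.
If it is in chest 1 (prior 1/3): only chest 3 is available, probability 1; weight (1/3)·1 = 1/3.
If it is in chest 2 (prior 1/3): chest 3 is available, opened with probability 1/3; weight (1/3)·(1/3) = 1/9.
If it is in chest 3 (prior 1/3): the guide opened chest 3, so this case is ruled out; weight (1/3)·0 = 0.
The weights sum to 4/9.
So P(the ruby in chest 1 | the guide opened chest 3) = (1/3) / (4/9) = 3/4.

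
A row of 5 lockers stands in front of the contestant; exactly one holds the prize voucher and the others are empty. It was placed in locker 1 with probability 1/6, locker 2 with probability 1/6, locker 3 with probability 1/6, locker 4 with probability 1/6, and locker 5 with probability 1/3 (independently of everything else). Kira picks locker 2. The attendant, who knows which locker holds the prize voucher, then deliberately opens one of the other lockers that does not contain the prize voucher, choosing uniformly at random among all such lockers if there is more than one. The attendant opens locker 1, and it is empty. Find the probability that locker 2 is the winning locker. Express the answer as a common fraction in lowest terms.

3/19

Consider each possible location of the prize voucher in turn.
If it is in locker 1 (prior 1/6): the attendant opened locker 1, so this case is ruled out; weight (1/6)·0 = 0.
If it is in locker 2 (prior 1/6): the attendant has 4 equally likely choices, so probability 1/4; weight (1/6)·(1/4) = 1/24.
If it is in either of lockers 3 and 4 (prior 1/6 each): the attendant has 3 equally likely choices, so probability 1/3; weight (1/6)·(1/3) = 1/18 each.
If it is in locker 5 (prior 1/3): the attendant has 3 equally likely choices, so probability 1/3; weight (1/3)·(1/3) = 1/9.
The weights sum to 19/72.
So P(the prize voucher in locker 2 | the attendant opened locker 1) = (1/24) / (19/72) = 3/19.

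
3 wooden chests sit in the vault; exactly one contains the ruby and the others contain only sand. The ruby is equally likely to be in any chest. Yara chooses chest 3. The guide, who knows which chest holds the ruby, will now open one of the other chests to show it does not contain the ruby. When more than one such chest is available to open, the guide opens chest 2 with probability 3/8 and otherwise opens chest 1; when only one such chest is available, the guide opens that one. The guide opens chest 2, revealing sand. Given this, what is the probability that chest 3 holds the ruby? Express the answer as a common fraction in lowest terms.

3/11

Consider each possible location of the ruby in turn.
If it is in chest 1 (prior 1/3): only chest 2 is available, probability 1; weight (1/3)·1 = 1/3.
If it is in chest 2 (prior 1/3): the guide opened chest 2, so this case is ruled out; weight (1/3)·0 = 0.
If it is in chest 3 (prior 1/3): chest 2 is available, opened with probability 3/8; weight (1/3)·(3/8) = 1/8.
The weights sum to 11/24.
So P(the ruby in chest 3 | the guide opened chest 2) = (1/8) / (11/24) = 3/11.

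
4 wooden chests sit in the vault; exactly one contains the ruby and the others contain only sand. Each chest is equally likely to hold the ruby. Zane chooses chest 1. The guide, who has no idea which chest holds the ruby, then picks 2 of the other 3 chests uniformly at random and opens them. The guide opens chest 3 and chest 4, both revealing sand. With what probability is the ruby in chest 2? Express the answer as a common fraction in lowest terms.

1/2

Because the guide chose which chests to open without knowing where the ruby is, the choice is independent of the prize location. Learning that none of the 2 opened chests holds the ruby simply rules out those 2 locations and leaves the remaining 2 chests still equally likely by symmetry.
So P(the ruby in chest 2) = 1/2.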